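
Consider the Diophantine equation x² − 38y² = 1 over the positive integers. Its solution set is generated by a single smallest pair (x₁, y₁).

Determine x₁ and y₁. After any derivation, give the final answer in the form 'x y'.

[6; 6,12] for √38; ℓ=2 ⇒ convergent index 1
a_0=6:  p_0=6·1+0=6,  q_0=6·0+1=1
a_1=6:  p_1=6·6+1=37,  q_1=6·1+0=6
(x₁, y₁) = (37, 6);  37² − 38·6² = 1 ✓

37 6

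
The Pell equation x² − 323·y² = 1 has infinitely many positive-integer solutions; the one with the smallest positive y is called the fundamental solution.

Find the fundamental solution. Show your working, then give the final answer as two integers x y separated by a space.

d=323: √d = [17; 1,34] (ℓ=2, even), read p_1/q_1
a_0=17:  p_0=17·1+0=17,  q_0=17·0+1=1
a_1=1:  p_1=1·17+1=18,  q_1=1·1+0=1
(x₁, y₁) = (18, 1);  18² − 323·1² = 1 ✓

18 1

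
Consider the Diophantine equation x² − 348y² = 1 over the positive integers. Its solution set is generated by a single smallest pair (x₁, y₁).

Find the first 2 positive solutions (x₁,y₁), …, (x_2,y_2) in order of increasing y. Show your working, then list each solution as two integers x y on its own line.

1567 84
4910977 263256

d=348: √d = [18; 1,1,1,8,1,1,1,36] (ℓ=8, even), read p_7/q_7
i=0: a=18 ⇒ p=18, q=1
i=1: a=1 ⇒ p=19, q=1
…
i=3: a=1 ⇒ p=56, q=3
…
i=5: a=1 ⇒ p=541, q=29
i=6: a=1 ⇒ p=1026, q=55
i=7: a=1 ⇒ p=1567, q=84
→ (1567, 84).  Check: 1567²=2455489, 348·84²=2455488, difference 1.
n=2: (1567,84)∘(1567,84) = (1567·1567+348·84·84, 1567·84+84·1567) = (4910977,263256)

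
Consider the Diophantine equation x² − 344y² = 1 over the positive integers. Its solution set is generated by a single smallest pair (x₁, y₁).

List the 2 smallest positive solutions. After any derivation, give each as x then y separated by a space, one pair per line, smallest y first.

10405 561
216528049 11674410

d=344: √d = [18; 1,1,4,1,3,1,4,1,1,36] (ℓ=10, even), read p_9/q_9
k=0  a_k=18  p_k/q_k = 18/1
k=1  a_k=1  p_k/q_k = 19/1
k=2  a_k=1  p_k/q_k = 37/2
k=3  a_k=4  p_k/q_k = 167/9
…
k=7  a_k=4  p_k/q_k = 4711/254
k=8  a_k=1  p_k/q_k = 5694/307
k=9  a_k=1  p_k/q_k = 10405/561
→ (10405, 561).  Check: 10405²=108264025, 344·561²=108264024, difference 1.
k=2:  x_2 = 10405·10405+344·561·561 = 216528049,  y_2 = 10405·561+561·10405 = 11674410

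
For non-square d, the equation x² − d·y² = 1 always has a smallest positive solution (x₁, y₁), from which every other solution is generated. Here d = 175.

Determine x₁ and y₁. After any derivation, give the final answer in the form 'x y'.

√175 = [13; 4,2,1,2,4,26, …], period ℓ=6 (even) → k=5
a_0=13:  p_0=13·1+0=13,  q_0=13·0+1=1
a_1=4:  p_1=4·13+1=53,  q_1=4·1+0=4
…
a_4=2:  p_4=2·172+119=463,  q_4=2·13+9=35
a_5=4:  p_5=4·463+172=2024,  q_5=4·35+13=153
→ (2024, 153).  Check: 2024²=4096576, 175·153²=4096575, difference 1.

2024 153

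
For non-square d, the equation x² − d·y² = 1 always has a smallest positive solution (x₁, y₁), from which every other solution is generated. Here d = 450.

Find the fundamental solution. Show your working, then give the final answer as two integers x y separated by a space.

19601 924

d=450: √d = [21; 4,1,2,4,2,1,4,42] (ℓ=8, even), read p_7/q_7
i=0: a=21 ⇒ p=21, q=1
…
i=3: a=2 ⇒ p=297, q=14
i=4: a=4 ⇒ p=1294, q=61
…
i=6: a=1 ⇒ p=4179, q=197
i=7: a=4 ⇒ p=19601, q=924
(x₁, y₁) = (19601, 924);  19601² − 450·924² = 1 ✓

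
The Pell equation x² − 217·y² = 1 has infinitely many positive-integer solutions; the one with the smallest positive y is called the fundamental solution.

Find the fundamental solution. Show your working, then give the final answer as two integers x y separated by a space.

d=217: √d = [14; 1,2,1,2,1,…,2,1,28] (ℓ=16, even), read p_15/q_15
a_0=14:  p_0=14·1+0=14,  q_0=14·0+1=1
…
a_6=1:  p_6=1·221+162=383,  q_6=1·15+11=26
…
a_9=9:  p_9=9·15055+3668=139163,  q_9=9·1022+249=9447
a_10=1:  p_10=1·139163+15055=154218,  q_10=1·9447+1022=10469
…
a_12=2:  p_12=2·293381+154218=740980,  q_12=2·19916+10469=50301
a_13=1:  p_13=1·740980+293381=1034361,  q_13=1·50301+19916=70217
a_14=2:  p_14=2·1034361+740980=2809702,  q_14=2·70217+50301=190735
a_15=1:  p_15=1·2809702+1034361=3844063,  q_15=1·190735+70217=260952
→ (3844063, 260952).  Check: 3844063²=14776820347969, 217·260952²=14776820347968, difference 1.

3844063 260952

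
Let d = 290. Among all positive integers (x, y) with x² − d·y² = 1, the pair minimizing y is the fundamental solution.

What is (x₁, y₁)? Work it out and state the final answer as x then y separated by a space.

579 34

[17; 34] for √290; ℓ=1 ⇒ convergent index 1
a_0=17:  p_0=17·1+0=17,  q_0=17·0+1=1
a_1=34:  p_1=34·17+1=579,  q_1=34·1+0=34
→ (579, 34).  Check: 579²=335241, 290·34²=335240, difference 1.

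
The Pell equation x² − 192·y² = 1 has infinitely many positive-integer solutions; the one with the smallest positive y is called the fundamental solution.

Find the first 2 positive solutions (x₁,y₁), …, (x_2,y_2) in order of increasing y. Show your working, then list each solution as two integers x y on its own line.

97 7
18817 1358

√192 = [13; 1,5,1,26, …], period ℓ=4 (even) → k=3
k=0  a_k=13  p_k/q_k = 13/1
…
k=2  a_k=5  p_k/q_k = 83/6
k=3  a_k=1  p_k/q_k = 97/7
fundamental: x₁=97, y₁=7  (since 9409 − 192·49 = 1)
(x_2, y_2) = (97·97 + 192·7·7, 97·7 + 7·97) = (18817, 1358)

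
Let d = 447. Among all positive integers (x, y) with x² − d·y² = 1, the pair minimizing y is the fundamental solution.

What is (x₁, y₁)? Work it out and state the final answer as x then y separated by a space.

d=447: √d = [21; 7,42] (ℓ=2, even), read p_1/q_1
step 0: (21, 1)  from 21·(1,0) + (0,1)
step 1: (148, 7)  from 7·(21,1) + (1,0)
fundamental: x₁=148, y₁=7  (since 21904 − 447·49 = 1)

148 7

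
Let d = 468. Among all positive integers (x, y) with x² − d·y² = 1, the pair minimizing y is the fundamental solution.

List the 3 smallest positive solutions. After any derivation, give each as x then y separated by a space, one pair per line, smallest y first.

√468 → a₀=21, period (1,1,1,2,1,1,1,42); ℓ=8 even so k=7
k=0  a_k=21  p_k/q_k = 21/1
k=1  a_k=1  p_k/q_k = 22/1
k=2  a_k=1  p_k/q_k = 43/2
…
k=6  a_k=1  p_k/q_k = 411/19
k=7  a_k=1  p_k/q_k = 649/30
→ (649, 30).  Check: 649²=421201, 468·30²=421200, difference 1.
(649+30√468)^2 = 842401 + 38940√468
(649+30√468)^3 = 1093435849 + 50544090√468

649 30
842401 38940
1093435849 50544090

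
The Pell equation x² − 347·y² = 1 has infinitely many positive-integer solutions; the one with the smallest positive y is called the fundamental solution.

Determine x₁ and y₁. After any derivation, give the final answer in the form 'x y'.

[18; 1,1,1,2,4,…,1,1,36] for √347; ℓ=14 ⇒ convergent index 13
a_0=18:  p_0=18·1+0=18,  q_0=18·0+1=1
a_1=1:  p_1=1·18+1=19,  q_1=1·1+0=1
a_2=1:  p_2=1·19+18=37,  q_2=1·1+1=2
a_3=1:  p_3=1·37+19=56,  q_3=1·2+1=3
a_4=2:  p_4=2·56+37=149,  q_4=2·3+2=8
a_5=4:  p_5=4·149+56=652,  q_5=4·8+3=35
a_6=1:  p_6=1·652+149=801,  q_6=1·35+8=43
a_7=17:  p_7=17·801+652=14269,  q_7=17·43+35=766
a_8=1:  p_8=1·14269+801=15070,  q_8=1·766+43=809
a_9=4:  p_9=4·15070+14269=74549,  q_9=4·809+766=4002
…
a_11=1:  p_11=1·164168+74549=238717,  q_11=1·8813+4002=12815
a_12=1:  p_12=1·238717+164168=402885,  q_12=1·12815+8813=21628
a_13=1:  p_13=1·402885+238717=641602,  q_13=1·21628+12815=34443
→ (641602, 34443).  Check: 641602²=411653126404, 347·34443²=411653126403, difference 1.

641602 34443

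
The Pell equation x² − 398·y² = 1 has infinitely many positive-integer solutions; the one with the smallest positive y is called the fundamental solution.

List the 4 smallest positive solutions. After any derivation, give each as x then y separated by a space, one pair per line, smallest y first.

√398 = [19; 1,18,1,38, …], period ℓ=4 (even) → k=3
i=0: a=19 ⇒ p=19, q=1
i=1: a=1 ⇒ p=20, q=1
i=2: a=18 ⇒ p=379, q=19
i=3: a=1 ⇒ p=399, q=20
→ (399, 20).  Check: 399²=159201, 398·20²=159200, difference 1.
k=2:  x_2 = 399·399+398·20·20 = 318401,  y_2 = 399·20+20·399 = 15960
k=3:  x_3 = 399·318401+398·20·15960 = 254083599,  y_3 = 399·15960+20·318401 = 12736060
k=4:  x_4 = 399·254083599+398·20·12736060 = 202758393601,  y_4 = 399·12736060+20·254083599 = 10163359920

399 20
318401 15960
254083599 12736060
202758393601 10163359920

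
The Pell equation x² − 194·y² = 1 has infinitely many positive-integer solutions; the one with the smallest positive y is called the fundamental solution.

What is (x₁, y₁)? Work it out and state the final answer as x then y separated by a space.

195 14

d=194: √d = [13; 1,12,1,26] (ℓ=4, even), read p_3/q_3
k=0  a_k=13  p_k/q_k = 13/1
…
k=2  a_k=12  p_k/q_k = 181/13
k=3  a_k=1  p_k/q_k = 195/14
(x₁, y₁) = (195, 14);  195² − 194·14² = 1 ✓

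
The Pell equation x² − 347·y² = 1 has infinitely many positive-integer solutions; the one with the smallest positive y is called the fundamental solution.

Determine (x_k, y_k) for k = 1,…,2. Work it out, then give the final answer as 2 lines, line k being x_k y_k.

641602 34443
823306252807 44197395372

√347 → a₀=18, period (1,1,1,2,4,…,1,1,36); ℓ=14 even so k=13
a_0=18:  p_0=18·1+0=18,  q_0=18·0+1=1
a_1=1:  p_1=1·18+1=19,  q_1=1·1+0=1
a_2=1:  p_2=1·19+18=37,  q_2=1·1+1=2
…
a_4=2:  p_4=2·56+37=149,  q_4=2·3+2=8
a_5=4:  p_5=4·149+56=652,  q_5=4·8+3=35
…
a_9=4:  p_9=4·15070+14269=74549,  q_9=4·809+766=4002
a_10=2:  p_10=2·74549+15070=164168,  q_10=2·4002+809=8813
a_11=1:  p_11=1·164168+74549=238717,  q_11=1·8813+4002=12815
a_12=1:  p_12=1·238717+164168=402885,  q_12=1·12815+8813=21628
a_13=1:  p_13=1·402885+238717=641602,  q_13=1·21628+12815=34443
fundamental: x₁=641602, y₁=34443  (since 411653126404 − 347·1186320249 = 1)
k=2:  x_2 = 641602·641602+347·34443·34443 = 823306252807,  y_2 = 641602·34443+34443·641602 = 44197395372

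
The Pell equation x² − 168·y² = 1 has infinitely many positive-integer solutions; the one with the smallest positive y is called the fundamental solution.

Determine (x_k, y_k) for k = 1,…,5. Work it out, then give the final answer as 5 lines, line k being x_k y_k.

d=168: √d = [12; 1,24] (ℓ=2, even), read p_1/q_1
i=0: a=12 ⇒ p=12, q=1
i=1: a=1 ⇒ p=13, q=1
fundamental: x₁=13, y₁=1  (since 169 − 168·1 = 1)
(x_2, y_2) = (13·13 + 168·1·1, 13·1 + 1·13) = (337, 26)
(x_3, y_3) = (13·337 + 168·1·26, 13·26 + 1·337) = (8749, 675)
(x_4, y_4) = (13·8749 + 168·1·675, 13·675 + 1·8749) = (227137, 17524)
(x_5, y_5) = (13·227137 + 168·1·17524, 13·17524 + 1·227137) = (5896813, 454949)

13 1
337 26
8749 675
227137 17524
5896813 454949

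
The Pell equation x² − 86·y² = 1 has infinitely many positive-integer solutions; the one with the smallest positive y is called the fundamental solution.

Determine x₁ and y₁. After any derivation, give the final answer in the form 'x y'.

10405 1122

√86 → a₀=9, period (3,1,1,1,8,1,1,1,3,18); ℓ=10 even so k=9
k=0  a_k=9  p_k/q_k = 9/1
…
k=4  a_k=1  p_k/q_k = 102/11
k=5  a_k=8  p_k/q_k = 881/95
…
k=7  a_k=1  p_k/q_k = 1864/201
k=8  a_k=1  p_k/q_k = 2847/307
k=9  a_k=3  p_k/q_k = 10405/1122
fundamental: x₁=10405, y₁=1122  (since 108264025 − 86·1258884 = 1)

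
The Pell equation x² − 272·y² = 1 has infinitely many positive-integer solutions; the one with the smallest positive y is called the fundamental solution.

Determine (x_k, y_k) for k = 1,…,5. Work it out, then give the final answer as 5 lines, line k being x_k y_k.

[16; 2,32] for √272; ℓ=2 ⇒ convergent index 1
step 0: (16, 1)  from 16·(1,0) + (0,1)
step 1: (33, 2)  from 2·(16,1) + (1,0)
fundamental: x₁=33, y₁=2  (since 1089 − 272·4 = 1)
(x_2, y_2) = (33·33 + 272·2·2, 33·2 + 2·33) = (2177, 132)
(x_3, y_3) = (33·2177 + 272·2·132, 33·132 + 2·2177) = (143649, 8710)
(x_4, y_4) = (33·143649 + 272·2·8710, 33·8710 + 2·143649) = (9478657, 574728)
(x_5, y_5) = (33·9478657 + 272·2·574728, 33·574728 + 2·9478657) = (625447713, 37923338)

33 2
2177 132
143649 8710
9478657 574728
625447713 37923338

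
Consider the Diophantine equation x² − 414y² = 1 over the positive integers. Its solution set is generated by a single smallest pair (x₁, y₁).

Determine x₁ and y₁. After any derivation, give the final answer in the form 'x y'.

√414 → a₀=20, period (2,1,7,2,7,1,2,40); ℓ=8 even so k=7
step 0: (20, 1)  from 20·(1,0) + (0,1)
step 1: (41, 2)  from 2·(20,1) + (1,0)
step 2: (61, 3)  from 1·(41,2) + (20,1)
…
step 6: (8444, 415)  from 1·(7447,366) + (997,49)
step 7: (24335, 1196)  from 2·(8444,415) + (7447,366)
→ (24335, 1196).  Check: 24335²=592192225, 414·1196²=592192224, difference 1.

24335 1196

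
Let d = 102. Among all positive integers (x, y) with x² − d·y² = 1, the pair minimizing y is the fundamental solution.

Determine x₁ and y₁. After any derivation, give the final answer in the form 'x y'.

d=102: √d = [10; 10,20] (ℓ=2, even), read p_1/q_1
i=0: a=10 ⇒ p=10, q=1
i=1: a=10 ⇒ p=101, q=10
(x₁, y₁) = (101, 10);  101² − 102·10² = 1 ✓

101 10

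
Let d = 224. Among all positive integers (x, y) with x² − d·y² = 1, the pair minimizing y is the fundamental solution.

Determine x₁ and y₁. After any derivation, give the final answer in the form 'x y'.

d=224: √d = [14; 1,28] (ℓ=2, even), read p_1/q_1
k=0  a_k=14  p_k/q_k = 14/1
k=1  a_k=1  p_k/q_k = 15/1
(x₁, y₁) = (15, 1);  15² − 224·1² = 1 ✓

15 1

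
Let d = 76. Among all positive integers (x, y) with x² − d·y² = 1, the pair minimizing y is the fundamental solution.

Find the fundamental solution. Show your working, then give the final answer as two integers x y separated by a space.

57799 6630

√76 → a₀=8, period (1,2,1,1,5,4,5,1,1,2,1,16); ℓ=12 even so k=11
k=0  a_k=8  p_k/q_k = 8/1
…
k=2  a_k=2  p_k/q_k = 26/3
k=3  a_k=1  p_k/q_k = 35/4
k=4  a_k=1  p_k/q_k = 61/7
k=5  a_k=5  p_k/q_k = 340/39
…
k=10  a_k=2  p_k/q_k = 41488/4759
k=11  a_k=1  p_k/q_k = 57799/6630
fundamental: x₁=57799, y₁=6630  (since 3340724401 − 76·43956900 = 1)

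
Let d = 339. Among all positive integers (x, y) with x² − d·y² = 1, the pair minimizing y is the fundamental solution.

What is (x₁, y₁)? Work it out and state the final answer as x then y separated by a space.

√339 = [18; 2,2,2,1,17,1,2,2,2,36, …], period ℓ=10 (even) → k=9
a_0=18:  p_0=18·1+0=18,  q_0=18·0+1=1
a_1=2:  p_1=2·18+1=37,  q_1=2·1+0=2
a_2=2:  p_2=2·37+18=92,  q_2=2·2+1=5
a_3=2:  p_3=2·92+37=221,  q_3=2·5+2=12
a_4=1:  p_4=1·221+92=313,  q_4=1·12+5=17
a_5=17:  p_5=17·313+221=5542,  q_5=17·17+12=301
a_6=1:  p_6=1·5542+313=5855,  q_6=1·301+17=318
…
a_8=2:  p_8=2·17252+5855=40359,  q_8=2·937+318=2192
a_9=2:  p_9=2·40359+17252=97970,  q_9=2·2192+937=5321
(x₁, y₁) = (97970, 5321);  97970² − 339·5321² = 1 ✓

97970 5321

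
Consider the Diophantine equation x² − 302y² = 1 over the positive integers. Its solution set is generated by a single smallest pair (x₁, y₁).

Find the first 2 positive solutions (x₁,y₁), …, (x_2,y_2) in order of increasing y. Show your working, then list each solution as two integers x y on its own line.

[17; 2,1,1,1,4,…,1,2,34] for √302; ℓ=16 ⇒ convergent index 15
i=0: a=17 ⇒ p=17, q=1
i=1: a=2 ⇒ p=35, q=2
…
i=4: a=1 ⇒ p=139, q=8
i=5: a=4 ⇒ p=643, q=37
…
i=9: a=1 ⇒ p=36581, q=2105
…
i=14: a=1 ⇒ p=1617193, q=93059
i=15: a=2 ⇒ p=4276623, q=246092
→ (4276623, 246092).  Check: 4276623²=18289504284129, 302·246092²=18289504284128, difference 1.
(x_2, y_2) = (4276623·4276623 + 302·246092·246092, 4276623·246092 + 246092·4276623) = (36579008568257, 2104885414632)

4276623 246092
36579008568257 2104885414632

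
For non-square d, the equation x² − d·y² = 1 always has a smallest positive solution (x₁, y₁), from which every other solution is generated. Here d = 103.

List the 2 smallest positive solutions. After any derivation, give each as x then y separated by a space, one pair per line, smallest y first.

227528 22419
103537981567 10201900464

√103 → a₀=10, period (6,1,2,1,1,9,1,1,2,1,6,20); ℓ=12 even so k=11
a_0=10:  p_0=10·1+0=10,  q_0=10·0+1=1
a_1=6:  p_1=6·10+1=61,  q_1=6·1+0=6
a_2=1:  p_2=1·61+10=71,  q_2=1·6+1=7
…
a_4=1:  p_4=1·203+71=274,  q_4=1·20+7=27
a_5=1:  p_5=1·274+203=477,  q_5=1·27+20=47
…
a_10=1:  p_10=1·24266+9611=33877,  q_10=1·2391+947=3338
a_11=6:  p_11=6·33877+24266=227528,  q_11=6·3338+2391=22419
(x₁, y₁) = (227528, 22419);  227528² − 103·22419² = 1 ✓
(227528+22419√103)^2 = 103537981567 + 10201900464√103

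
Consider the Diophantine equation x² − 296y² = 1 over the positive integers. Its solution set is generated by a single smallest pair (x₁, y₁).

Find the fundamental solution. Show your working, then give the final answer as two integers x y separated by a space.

d=296: √d = [17; 4,1,7,1,4,34] (ℓ=6, even), read p_5/q_5
i=0: a=17 ⇒ p=17, q=1
i=1: a=4 ⇒ p=69, q=4
i=2: a=1 ⇒ p=86, q=5
…
i=4: a=1 ⇒ p=757, q=44
i=5: a=4 ⇒ p=3699, q=215
→ (3699, 215).  Check: 3699²=13682601, 296·215²=13682600, difference 1.

3699 215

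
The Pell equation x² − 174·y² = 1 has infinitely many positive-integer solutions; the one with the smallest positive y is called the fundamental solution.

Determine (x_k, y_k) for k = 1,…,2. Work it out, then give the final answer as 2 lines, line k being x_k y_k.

√174 = [13; 5,4,5,26, …], period ℓ=4 (even) → k=3
step 0: (13, 1)  from 13·(1,0) + (0,1)
step 1: (66, 5)  from 5·(13,1) + (1,0)
step 2: (277, 21)  from 4·(66,5) + (13,1)
step 3: (1451, 110)  from 5·(277,21) + (66,5)
fundamental: x₁=1451, y₁=110  (since 2105401 − 174·12100 = 1)
k=2:  x_2 = 1451·1451+174·110·110 = 4210801,  y_2 = 1451·110+110·1451 = 319220

1451 110
4210801 319220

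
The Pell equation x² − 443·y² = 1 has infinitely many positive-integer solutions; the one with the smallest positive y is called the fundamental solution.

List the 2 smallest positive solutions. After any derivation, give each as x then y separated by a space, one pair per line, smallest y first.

442 21
390727 18564

√443 → a₀=21, period (21,42); ℓ=2 even so k=1
step 0: (21, 1)  from 21·(1,0) + (0,1)
step 1: (442, 21)  from 21·(21,1) + (1,0)
→ (442, 21).  Check: 442²=195364, 443·21²=195363, difference 1.
(442+21√443)^2 = 390727 + 18564√443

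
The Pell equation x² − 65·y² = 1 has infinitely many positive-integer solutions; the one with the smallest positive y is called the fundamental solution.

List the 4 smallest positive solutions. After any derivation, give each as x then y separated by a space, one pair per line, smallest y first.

√65 = [8; 16, …], period ℓ=1 (odd) → k=1
k=0  a_k=8  p_k/q_k = 8/1
k=1  a_k=16  p_k/q_k = 129/16
→ (129, 16).  Check: 129²=16641, 65·16²=16640, difference 1.
k=2:  x_2 = 129·129+65·16·16 = 33281,  y_2 = 129·16+16·129 = 4128
k=3:  x_3 = 129·33281+65·16·4128 = 8586369,  y_3 = 129·4128+16·33281 = 1065008
k=4:  x_4 = 129·8586369+65·16·1065008 = 2215249921,  y_4 = 129·1065008+16·8586369 = 274767936

129 16
33281 4128
8586369 1065008
2215249921 274767936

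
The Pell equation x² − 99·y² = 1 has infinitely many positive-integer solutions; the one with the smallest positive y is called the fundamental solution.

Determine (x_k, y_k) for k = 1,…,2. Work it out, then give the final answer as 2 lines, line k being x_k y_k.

√99 = [9; 1,18, …], period ℓ=2 (even) → k=1
k=0  a_k=9  p_k/q_k = 9/1
k=1  a_k=1  p_k/q_k = 10/1
(x₁, y₁) = (10, 1);  10² − 99·1² = 1 ✓
n=2: (10,1)∘(10,1) = (10·10+99·1·1, 10·1+1·10) = (199,20)

10 1
199 20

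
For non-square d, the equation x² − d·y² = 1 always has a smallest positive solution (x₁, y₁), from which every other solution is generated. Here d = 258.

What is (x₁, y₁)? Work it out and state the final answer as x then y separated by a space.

d=258: √d = [16; 16,32] (ℓ=2, even), read p_1/q_1
a_0=16:  p_0=16·1+0=16,  q_0=16·0+1=1
a_1=16:  p_1=16·16+1=257,  q_1=16·1+0=16
fundamental: x₁=257, y₁=16  (since 66049 − 258·256 = 1)

257 16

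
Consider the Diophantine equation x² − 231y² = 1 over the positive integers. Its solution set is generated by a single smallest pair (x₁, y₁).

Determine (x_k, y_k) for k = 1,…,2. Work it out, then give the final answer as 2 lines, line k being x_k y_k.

d=231: √d = [15; 5,30] (ℓ=2, even), read p_1/q_1
k=0  a_k=15  p_k/q_k = 15/1
k=1  a_k=5  p_k/q_k = 76/5
(x₁, y₁) = (76, 5);  76² − 231·5² = 1 ✓
(76+5√231)^2 = 11551 + 760√231

76 5
11551 760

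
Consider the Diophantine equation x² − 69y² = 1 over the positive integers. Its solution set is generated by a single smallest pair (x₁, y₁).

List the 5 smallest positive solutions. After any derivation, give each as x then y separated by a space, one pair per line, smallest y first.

√69 → a₀=8, period (3,3,1,4,1,3,3,16); ℓ=8 even so k=7
a_0=8:  p_0=8·1+0=8,  q_0=8·0+1=1
…
a_2=3:  p_2=3·25+8=83,  q_2=3·3+1=10
…
a_6=3:  p_6=3·623+515=2384,  q_6=3·75+62=287
a_7=3:  p_7=3·2384+623=7775,  q_7=3·287+75=936
→ (7775, 936).  Check: 7775²=60450625, 69·936²=60450624, difference 1.
(7775+936√69)^2 = 120901249 + 14554800√69
(7775+936√69)^3 = 1880014414175 + 226327139064√69
(7775+936√69)^4 = 29234224019520001 + 3519386997890400√69
(7775+936√69)^5 = 454592181623521601375 + 54726467590868580936√69

7775 936
120901249 14554800
1880014414175 226327139064
29234224019520001 3519386997890400
454592181623521601375 54726467590868580936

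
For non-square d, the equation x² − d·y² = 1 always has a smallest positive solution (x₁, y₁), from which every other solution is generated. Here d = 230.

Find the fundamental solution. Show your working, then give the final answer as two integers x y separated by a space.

91 6

[15; 6,30] for √230; ℓ=2 ⇒ convergent index 1
i=0: a=15 ⇒ p=15, q=1
i=1: a=6 ⇒ p=91, q=6
fundamental: x₁=91, y₁=6  (since 8281 − 230·36 = 1)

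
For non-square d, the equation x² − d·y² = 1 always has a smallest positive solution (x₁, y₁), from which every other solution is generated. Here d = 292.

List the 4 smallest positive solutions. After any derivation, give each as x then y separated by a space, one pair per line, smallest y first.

2281249 133500
10408194000001 609093483000
47487364308614281249 2778987798000400500
216661004683313632776000001 12679126270400622186966000

√292 → a₀=17, period (11,2,1,3,8,3,1,2,11,34); ℓ=10 even so k=9
k=0  a_k=17  p_k/q_k = 17/1
…
k=2  a_k=2  p_k/q_k = 393/23
k=3  a_k=1  p_k/q_k = 581/34
…
k=5  a_k=8  p_k/q_k = 17669/1034
k=6  a_k=3  p_k/q_k = 55143/3227
…
k=8  a_k=2  p_k/q_k = 200767/11749
k=9  a_k=11  p_k/q_k = 2281249/133500
→ (2281249, 133500).  Check: 2281249²=5204097000001, 292·133500²=5204097000000, difference 1.
(x_2, y_2) = (2281249·2281249 + 292·133500·133500, 2281249·133500 + 133500·2281249) = (10408194000001, 609093483000)
(x_3, y_3) = (2281249·10408194000001 + 292·133500·609093483000, 2281249·609093483000 + 133500·10408194000001) = (47487364308614281249, 2778987798000400500)
(x_4, y_4) = (2281249·47487364308614281249 + 292·133500·2778987798000400500, 2281249·2778987798000400500 + 133500·47487364308614281249) = (216661004683313632776000001, 12679126270400622186966000)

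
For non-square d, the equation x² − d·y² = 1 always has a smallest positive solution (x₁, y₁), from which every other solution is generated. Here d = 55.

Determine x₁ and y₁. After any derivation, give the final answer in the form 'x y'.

89 12

√55 = [7; 2,2,2,14, …], period ℓ=4 (even) → k=3
k=0  a_k=7  p_k/q_k = 7/1
…
k=2  a_k=2  p_k/q_k = 37/5
k=3  a_k=2  p_k/q_k = 89/12
(x₁, y₁) = (89, 12);  89² − 55·12² = 1 ✓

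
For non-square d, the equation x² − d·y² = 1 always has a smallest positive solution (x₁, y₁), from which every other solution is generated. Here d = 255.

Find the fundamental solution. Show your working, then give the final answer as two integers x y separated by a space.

√255 = [15; 1,30, …], period ℓ=2 (even) → k=1
i=0: a=15 ⇒ p=15, q=1
i=1: a=1 ⇒ p=16, q=1
(x₁, y₁) = (16, 1);  16² − 255·1² = 1 ✓

16 1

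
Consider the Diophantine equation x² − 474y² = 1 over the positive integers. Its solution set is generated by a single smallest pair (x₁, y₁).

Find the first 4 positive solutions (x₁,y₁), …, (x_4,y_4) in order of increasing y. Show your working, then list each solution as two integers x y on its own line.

[21; 1,3,2,1,1,…,3,1,42] for √474; ℓ=14 ⇒ convergent index 13
i=0: a=21 ⇒ p=21, q=1
i=1: a=1 ⇒ p=22, q=1
i=2: a=3 ⇒ p=87, q=4
…
i=4: a=1 ⇒ p=283, q=13
i=5: a=1 ⇒ p=479, q=22
i=6: a=1 ⇒ p=762, q=35
i=7: a=6 ⇒ p=5051, q=232
i=8: a=1 ⇒ p=5813, q=267
i=9: a=1 ⇒ p=10864, q=499
i=10: a=1 ⇒ p=16677, q=766
…
i=12: a=3 ⇒ p=149331, q=6859
i=13: a=1 ⇒ p=193549, q=8890
fundamental: x₁=193549, y₁=8890  (since 37461215401 − 474·79032100 = 1)
n=2: (193549,8890)∘(193549,8890) = (193549·193549+474·8890·8890, 193549·8890+8890·193549) = (74922430801,3441301220)
n=3: (74922430801,3441301220)∘(193549,8890) = (193549·74922430801+474·8890·3441301220, 193549·3441301220+8890·74922430801) = (29002323118011949,1332120819650670)
n=4: (29002323118011949,1332120819650670)∘(193549,8890) = (193549·29002323118011949+474·8890·1332120819650670, 193549·1332120819650670+8890·29002323118011949) = (11226741274261267003201,515661305041693754440)

193549 8890
74922430801 3441301220
29002323118011949 1332120819650670
11226741274261267003201 515661305041693754440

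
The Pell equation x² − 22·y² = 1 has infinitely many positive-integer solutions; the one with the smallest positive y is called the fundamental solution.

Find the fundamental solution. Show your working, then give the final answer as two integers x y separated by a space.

√22 → a₀=4, period (1,2,4,2,1,8); ℓ=6 even so k=5
a_0=4:  p_0=4·1+0=4,  q_0=4·0+1=1
…
a_3=4:  p_3=4·14+5=61,  q_3=4·3+1=13
a_4=2:  p_4=2·61+14=136,  q_4=2·13+3=29
a_5=1:  p_5=1·136+61=197,  q_5=1·29+13=42
(x₁, y₁) = (197, 42);  197² − 22·42² = 1 ✓

197 42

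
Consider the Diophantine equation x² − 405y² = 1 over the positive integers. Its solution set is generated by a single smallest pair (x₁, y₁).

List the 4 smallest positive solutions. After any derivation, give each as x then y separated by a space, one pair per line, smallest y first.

√405 = [20; 8,40, …], period ℓ=2 (even) → k=1
a_0=20:  p_0=20·1+0=20,  q_0=20·0+1=1
a_1=8:  p_1=8·20+1=161,  q_1=8·1+0=8
fundamental: x₁=161, y₁=8  (since 25921 − 405·64 = 1)
(x_2, y_2) = (161·161 + 405·8·8, 161·8 + 8·161) = (51841, 2576)
(x_3, y_3) = (161·51841 + 405·8·2576, 161·2576 + 8·51841) = (16692641, 829464)
(x_4, y_4) = (161·16692641 + 405·8·829464, 161·829464 + 8·16692641) = (5374978561, 267084832)

161 8
51841 2576
16692641 829464
5374978561 267084832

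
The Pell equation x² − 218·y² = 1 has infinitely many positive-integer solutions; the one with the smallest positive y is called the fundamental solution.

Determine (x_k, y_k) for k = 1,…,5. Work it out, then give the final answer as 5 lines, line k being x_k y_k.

126003 8534
31753512017 2150619204
8002075549230099 541968943114690
2016571050827526816577 136579425476409948936
508188004226839647389073363 34418834696066196648450926

√218 = [14; 1,3,3,1,28, …], period ℓ=5 (odd) → k=9
k=0  a_k=14  p_k/q_k = 14/1
…
k=2  a_k=3  p_k/q_k = 59/4
…
k=4  a_k=1  p_k/q_k = 251/17
k=5  a_k=28  p_k/q_k = 7220/489
…
k=7  a_k=3  p_k/q_k = 29633/2007
k=8  a_k=3  p_k/q_k = 96370/6527
k=9  a_k=1  p_k/q_k = 126003/8534
(x₁, y₁) = (126003, 8534);  126003² − 218·8534² = 1 ✓
n=2: (126003,8534)∘(126003,8534) = (126003·126003+218·8534·8534, 126003·8534+8534·126003) = (31753512017,2150619204)
n=3: (31753512017,2150619204)∘(126003,8534) = (126003·31753512017+218·8534·2150619204, 126003·2150619204+8534·31753512017) = (8002075549230099,541968943114690)
n=4: (8002075549230099,541968943114690)∘(126003,8534) = (126003·8002075549230099+218·8534·541968943114690, 126003·541968943114690+8534·8002075549230099) = (2016571050827526816577,136579425476409948936)
n=5: (2016571050827526816577,136579425476409948936)∘(126003,8534) = (126003·2016571050827526816577+218·8534·136579425476409948936, 126003·136579425476409948936+8534·2016571050827526816577) = (508188004226839647389073363,34418834696066196648450926)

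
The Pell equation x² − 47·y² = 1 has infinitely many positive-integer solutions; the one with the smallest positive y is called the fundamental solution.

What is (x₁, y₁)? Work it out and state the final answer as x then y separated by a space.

48 7

d=47: √d = [6; 1,5,1,12] (ℓ=4, even), read p_3/q_3
k=0  a_k=6  p_k/q_k = 6/1
…
k=2  a_k=5  p_k/q_k = 41/6
k=3  a_k=1  p_k/q_k = 48/7
→ (48, 7).  Check: 48²=2304, 47·7²=2303, difference 1.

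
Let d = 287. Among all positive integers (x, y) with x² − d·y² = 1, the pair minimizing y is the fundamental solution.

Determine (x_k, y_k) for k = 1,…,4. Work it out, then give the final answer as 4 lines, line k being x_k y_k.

d=287: √d = [16; 1,15,1,32] (ℓ=4, even), read p_3/q_3
k=0  a_k=16  p_k/q_k = 16/1
k=1  a_k=1  p_k/q_k = 17/1
k=2  a_k=15  p_k/q_k = 271/16
k=3  a_k=1  p_k/q_k = 288/17
→ (288, 17).  Check: 288²=82944, 287·17²=82943, difference 1.
(x_2, y_2) = (288·288 + 287·17·17, 288·17 + 17·288) = (165887, 9792)
(x_3, y_3) = (288·165887 + 287·17·9792, 288·9792 + 17·165887) = (95550624, 5640175)
(x_4, y_4) = (288·95550624 + 287·17·5640175, 288·5640175 + 17·95550624) = (55036993537, 3248731008)

288 17
165887 9792
95550624 5640175
55036993537 3248731008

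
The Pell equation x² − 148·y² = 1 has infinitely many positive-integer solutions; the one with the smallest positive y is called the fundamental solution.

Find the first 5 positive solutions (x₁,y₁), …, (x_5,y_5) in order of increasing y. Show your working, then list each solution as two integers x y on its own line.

73 6
10657 876
1555849 127890
227143297 18671064
33161365513 2725847454

[12; 6,24] for √148; ℓ=2 ⇒ convergent index 1
i=0: a=12 ⇒ p=12, q=1
i=1: a=6 ⇒ p=73, q=6
(x₁, y₁) = (73, 6);  73² − 148·6² = 1 ✓
(x_2, y_2) = (73·73 + 148·6·6, 73·6 + 6·73) = (10657, 876)
(x_3, y_3) = (73·10657 + 148·6·876, 73·876 + 6·10657) = (1555849, 127890)
(x_4, y_4) = (73·1555849 + 148·6·127890, 73·127890 + 6·1555849) = (227143297, 18671064)
(x_5, y_5) = (73·227143297 + 148·6·18671064, 73·18671064 + 6·227143297) = (33161365513, 2725847454)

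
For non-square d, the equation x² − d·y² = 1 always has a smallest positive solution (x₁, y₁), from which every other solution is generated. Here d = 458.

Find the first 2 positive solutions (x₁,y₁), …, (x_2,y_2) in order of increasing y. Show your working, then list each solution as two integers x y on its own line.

22899 1070
1048728401 49003860

[21; 2,2,42] for √458; ℓ=3 ⇒ convergent index 5
step 0: (21, 1)  from 21·(1,0) + (0,1)
…
step 3: (4537, 212)  from 42·(107,5) + (43,2)
step 4: (9181, 429)  from 2·(4537,212) + (107,5)
step 5: (22899, 1070)  from 2·(9181,429) + (4537,212)
→ (22899, 1070).  Check: 22899²=524364201, 458·1070²=524364200, difference 1.
(x_2, y_2) = (22899·22899 + 458·1070·1070, 22899·1070 + 1070·22899) = (1048728401, 49003860)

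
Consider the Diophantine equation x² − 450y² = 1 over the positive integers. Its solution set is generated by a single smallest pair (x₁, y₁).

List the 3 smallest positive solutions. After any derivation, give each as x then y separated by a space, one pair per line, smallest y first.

19601 924
768398401 36222648
30122754096401 1420000245972

√450 → a₀=21, period (4,1,2,4,2,1,4,42); ℓ=8 even so k=7
step 0: (21, 1)  from 21·(1,0) + (0,1)
…
step 4: (1294, 61)  from 4·(297,14) + (106,5)
…
step 6: (4179, 197)  from 1·(2885,136) + (1294,61)
step 7: (19601, 924)  from 4·(4179,197) + (2885,136)
fundamental: x₁=19601, y₁=924  (since 384199201 − 450·853776 = 1)
k=2:  x_2 = 19601·19601+450·924·924 = 768398401,  y_2 = 19601·924+924·19601 = 36222648
k=3:  x_3 = 19601·768398401+450·924·36222648 = 30122754096401,  y_3 = 19601·36222648+924·768398401 = 1420000245972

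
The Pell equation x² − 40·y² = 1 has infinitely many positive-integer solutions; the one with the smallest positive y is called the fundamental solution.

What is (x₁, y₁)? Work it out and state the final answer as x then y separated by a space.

d=40: √d = [6; 3,12] (ℓ=2, even), read p_1/q_1
i=0: a=6 ⇒ p=6, q=1
i=1: a=3 ⇒ p=19, q=3
(x₁, y₁) = (19, 3);  19² − 40·3² = 1 ✓

19 3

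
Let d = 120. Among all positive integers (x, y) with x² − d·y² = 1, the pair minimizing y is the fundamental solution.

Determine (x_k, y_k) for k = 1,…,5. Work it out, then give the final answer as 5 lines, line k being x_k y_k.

√120 → a₀=10, period (1,20); ℓ=2 even so k=1
k=0  a_k=10  p_k/q_k = 10/1
k=1  a_k=1  p_k/q_k = 11/1
fundamental: x₁=11, y₁=1  (since 121 − 120·1 = 1)
(x_2, y_2) = (11·11 + 120·1·1, 11·1 + 1·11) = (241, 22)
(x_3, y_3) = (11·241 + 120·1·22, 11·22 + 1·241) = (5291, 483)
(x_4, y_4) = (11·5291 + 120·1·483, 11·483 + 1·5291) = (116161, 10604)
(x_5, y_5) = (11·116161 + 120·1·10604, 11·10604 + 1·116161) = (2550251, 232805)

11 1
241 22
5291 483
116161 10604
2550251 232805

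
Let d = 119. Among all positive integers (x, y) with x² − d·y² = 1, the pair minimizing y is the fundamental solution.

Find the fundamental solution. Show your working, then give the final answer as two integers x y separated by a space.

120 11

[10; 1,9,1,20] for √119; ℓ=4 ⇒ convergent index 3
k=0  a_k=10  p_k/q_k = 10/1
…
k=2  a_k=9  p_k/q_k = 109/10
k=3  a_k=1  p_k/q_k = 120/11
fundamental: x₁=120, y₁=11  (since 14400 − 119·121 = 1)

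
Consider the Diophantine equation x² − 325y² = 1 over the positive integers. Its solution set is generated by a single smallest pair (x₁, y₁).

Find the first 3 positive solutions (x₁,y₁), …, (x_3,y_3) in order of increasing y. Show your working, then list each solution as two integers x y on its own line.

649 36
842401 46728
1093435849 60652908

√325 = [18; 36, …], period ℓ=1 (odd) → k=1
a_0=18:  p_0=18·1+0=18,  q_0=18·0+1=1
a_1=36:  p_1=36·18+1=649,  q_1=36·1+0=36
(x₁, y₁) = (649, 36);  649² − 325·36² = 1 ✓
k=2:  x_2 = 649·649+325·36·36 = 842401,  y_2 = 649·36+36·649 = 46728
k=3:  x_3 = 649·842401+325·36·46728 = 1093435849,  y_3 = 649·46728+36·842401 = 60652908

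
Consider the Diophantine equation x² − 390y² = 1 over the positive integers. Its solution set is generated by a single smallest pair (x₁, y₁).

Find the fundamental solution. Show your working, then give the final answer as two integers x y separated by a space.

79 4

[19; 1,2,1,38] for √390; ℓ=4 ⇒ convergent index 3
step 0: (19, 1)  from 19·(1,0) + (0,1)
step 1: (20, 1)  from 1·(19,1) + (1,0)
step 2: (59, 3)  from 2·(20,1) + (19,1)
step 3: (79, 4)  from 1·(59,3) + (20,1)
→ (79, 4).  Check: 79²=6241, 390·4²=6240, difference 1.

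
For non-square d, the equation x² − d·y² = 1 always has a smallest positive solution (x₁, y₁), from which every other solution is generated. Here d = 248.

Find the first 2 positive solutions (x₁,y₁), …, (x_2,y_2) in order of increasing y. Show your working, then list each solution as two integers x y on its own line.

d=248: √d = [15; 1,2,1,30] (ℓ=4, even), read p_3/q_3
step 0: (15, 1)  from 15·(1,0) + (0,1)
…
step 2: (47, 3)  from 2·(16,1) + (15,1)
step 3: (63, 4)  from 1·(47,3) + (16,1)
fundamental: x₁=63, y₁=4  (since 3969 − 248·16 = 1)
k=2:  x_2 = 63·63+248·4·4 = 7937,  y_2 = 63·4+4·63 = 504

63 4
7937 504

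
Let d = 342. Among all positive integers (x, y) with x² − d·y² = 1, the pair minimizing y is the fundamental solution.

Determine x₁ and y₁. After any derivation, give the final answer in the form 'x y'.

37 2

√342 → a₀=18, period (2,36); ℓ=2 even so k=1
step 0: (18, 1)  from 18·(1,0) + (0,1)
step 1: (37, 2)  from 2·(18,1) + (1,0)
(x₁, y₁) = (37, 2);  37² − 342·2² = 1 ✓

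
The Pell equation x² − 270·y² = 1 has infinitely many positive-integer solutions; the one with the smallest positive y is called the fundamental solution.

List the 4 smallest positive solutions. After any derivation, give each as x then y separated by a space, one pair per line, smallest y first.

√270 = [16; 2,3,6,3,2,32, …], period ℓ=6 (even) → k=5
i=0: a=16 ⇒ p=16, q=1
…
i=3: a=6 ⇒ p=723, q=44
i=4: a=3 ⇒ p=2284, q=139
i=5: a=2 ⇒ p=5291, q=322
(x₁, y₁) = (5291, 322);  5291² − 270·322² = 1 ✓
n=2: (5291,322)∘(5291,322) = (5291·5291+270·322·322, 5291·322+322·5291) = (55989361,3407404)
n=3: (55989361,3407404)∘(5291,322) = (5291·55989361+270·322·3407404, 5291·3407404+322·55989361) = (592479412811,36057148806)
n=4: (592479412811,36057148806)∘(5291,322) = (5291·592479412811+270·322·36057148806, 5291·36057148806+322·592479412811) = (6269617090376641,381556745257688)

5291 322
55989361 3407404
592479412811 36057148806
6269617090376641 381556745257688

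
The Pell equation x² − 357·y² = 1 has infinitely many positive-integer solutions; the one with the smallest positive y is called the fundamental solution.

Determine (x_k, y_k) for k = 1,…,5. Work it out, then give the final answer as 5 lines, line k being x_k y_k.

[18; 1,8,2,8,1,36] for √357; ℓ=6 ⇒ convergent index 5
k=0  a_k=18  p_k/q_k = 18/1
k=1  a_k=1  p_k/q_k = 19/1
k=2  a_k=8  p_k/q_k = 170/9
k=3  a_k=2  p_k/q_k = 359/19
k=4  a_k=8  p_k/q_k = 3042/161
k=5  a_k=1  p_k/q_k = 3401/180
→ (3401, 180).  Check: 3401²=11566801, 357·180²=11566800, difference 1.
(x_2, y_2) = (3401·3401 + 357·180·180, 3401·180 + 180·3401) = (23133601, 1224360)
(x_3, y_3) = (3401·23133601 + 357·180·1224360, 3401·1224360 + 180·23133601) = (157354750601, 8328096540)
(x_4, y_4) = (3401·157354750601 + 357·180·8328096540, 3401·8328096540 + 180·157354750601) = (1070326990454401, 56647711440720)
(x_5, y_5) = (3401·1070326990454401 + 357·180·56647711440720, 3401·56647711440720 + 180·1070326990454401) = (7280364031716085001, 385317724891680900)

3401 180
23133601 1224360
157354750601 8328096540
1070326990454401 56647711440720
7280364031716085001 385317724891680900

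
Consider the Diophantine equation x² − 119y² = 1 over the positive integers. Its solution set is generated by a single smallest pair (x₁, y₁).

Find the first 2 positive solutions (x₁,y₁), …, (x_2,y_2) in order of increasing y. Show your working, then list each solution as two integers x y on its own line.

√119 → a₀=10, period (1,9,1,20); ℓ=4 even so k=3
a_0=10:  p_0=10·1+0=10,  q_0=10·0+1=1
a_1=1:  p_1=1·10+1=11,  q_1=1·1+0=1
a_2=9:  p_2=9·11+10=109,  q_2=9·1+1=10
a_3=1:  p_3=1·109+11=120,  q_3=1·10+1=11
fundamental: x₁=120, y₁=11  (since 14400 − 119·121 = 1)
(120+11√119)^2 = 28799 + 2640√119

120 11
28799 2640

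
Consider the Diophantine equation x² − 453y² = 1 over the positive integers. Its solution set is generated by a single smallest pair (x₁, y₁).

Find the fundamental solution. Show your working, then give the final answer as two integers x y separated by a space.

d=453: √d = [21; 3,1,1,10,14,10,1,1,3,42] (ℓ=10, even), read p_9/q_9
i=0: a=21 ⇒ p=21, q=1
…
i=2: a=1 ⇒ p=85, q=4
i=3: a=1 ⇒ p=149, q=7
i=4: a=10 ⇒ p=1575, q=74
i=5: a=14 ⇒ p=22199, q=1043
i=6: a=10 ⇒ p=223565, q=10504
i=7: a=1 ⇒ p=245764, q=11547
i=8: a=1 ⇒ p=469329, q=22051
i=9: a=3 ⇒ p=1653751, q=77700
fundamental: x₁=1653751, y₁=77700  (since 2734892370001 − 453·6037290000 = 1)

1653751 77700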